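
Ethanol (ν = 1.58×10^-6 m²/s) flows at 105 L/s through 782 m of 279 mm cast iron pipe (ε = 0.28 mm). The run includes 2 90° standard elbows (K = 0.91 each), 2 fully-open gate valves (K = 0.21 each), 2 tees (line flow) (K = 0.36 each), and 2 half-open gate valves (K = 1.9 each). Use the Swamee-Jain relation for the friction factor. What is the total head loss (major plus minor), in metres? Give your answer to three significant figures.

H_L ≈ 9.76 m

V = 4Q/(πD²) = 1.717 m/s; V²/2g = 0.1503 m
Re = 3.03×10^5, ε/D = 0.00100 → f = 0.02075 (Swamee-Jain)
Major: h_f = f(L/D)·V²/2g = 0.02075·2803·0.1503 = 8.744 m
Minor: ΣK = 6.76; h_m = ΣK·V²/2g = 1.016 m
Total H_L = 8.744 + 1.016 = 9.761 m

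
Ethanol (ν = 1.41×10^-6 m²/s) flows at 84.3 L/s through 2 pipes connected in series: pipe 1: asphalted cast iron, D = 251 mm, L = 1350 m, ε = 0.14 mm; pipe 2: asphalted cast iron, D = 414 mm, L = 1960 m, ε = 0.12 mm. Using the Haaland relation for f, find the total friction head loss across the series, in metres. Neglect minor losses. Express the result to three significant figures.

Pipe 1: V = 1.704 m/s, Re = 3.03×10^5, ε/D = 5.58×10^-4, f = 0.01839, h_1 = f(L/D)V²/2g = 14.63 m
Pipe 2: V = 0.6262 m/s, Re = 1.84×10^5, ε/D = 2.90×10^-4, f = 0.01762, h_2 = f(L/D)V²/2g = 1.667 m
Series → Q common, losses add: H = Σh = 16.30 m

H ≈ 16.3 m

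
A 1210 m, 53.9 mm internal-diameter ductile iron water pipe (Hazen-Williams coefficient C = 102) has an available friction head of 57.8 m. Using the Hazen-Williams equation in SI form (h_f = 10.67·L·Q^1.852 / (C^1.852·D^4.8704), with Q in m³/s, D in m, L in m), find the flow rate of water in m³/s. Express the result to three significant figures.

Rearranging: Q = [h_f·C^1.852·D^4.8704 / (10.67·L)]^(1/1.852)
Q = [57.8·102^1.852·0.0539^4.8704 / (10.67·1210)]^0.540 = 0.002538 m³/s

Q ≈ 0.00254 m³/s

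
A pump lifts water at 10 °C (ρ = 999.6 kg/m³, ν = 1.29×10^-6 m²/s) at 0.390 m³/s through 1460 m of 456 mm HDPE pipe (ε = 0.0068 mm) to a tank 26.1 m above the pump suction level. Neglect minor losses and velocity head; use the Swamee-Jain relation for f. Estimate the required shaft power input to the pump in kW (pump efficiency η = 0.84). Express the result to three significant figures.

P_shaft ≈ 171 kW

V = 4Q/(πD²) = 2.388 m/s; Re = 8.44×10^5; ε/D = 1.49×10^-5; f = 0.01227
h_f = f(L/D)V²/2g = 11.42 m
Total head H = z + h_f = 26.1 + 11.42 = 37.52 m
P_hyd = ρgQH = 999.6·9.81·0.390·37.52 = 143.5 kW
P_shaft = P_hyd/η = 143.5/0.84 = 170.8 kW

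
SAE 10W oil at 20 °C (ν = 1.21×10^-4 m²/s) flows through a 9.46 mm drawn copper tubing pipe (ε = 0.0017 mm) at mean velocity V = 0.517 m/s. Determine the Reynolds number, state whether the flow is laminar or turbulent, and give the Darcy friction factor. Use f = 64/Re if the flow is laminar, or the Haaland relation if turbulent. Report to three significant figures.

Re = VD/ν = 0.5170·0.00946/1.21×10^-4 = 40.4
Re < 2300 → laminar → f = 64/Re = 1.583

Re ≈ 40.4; laminar; f = 64/Re ≈ 1.58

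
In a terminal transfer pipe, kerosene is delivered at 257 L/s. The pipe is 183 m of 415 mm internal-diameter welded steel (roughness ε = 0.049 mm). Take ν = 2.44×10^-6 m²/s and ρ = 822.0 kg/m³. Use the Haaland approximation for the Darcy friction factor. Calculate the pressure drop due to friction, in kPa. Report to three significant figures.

V = 4Q/(πD²) = 4·0.257/(π·0.415²) = 1.900 m/s
Re = VD/ν = 1.900·0.415/2.44×10^-6 = 3.23×10^5 → turbulent
ε/D = 0.049/415 = 1.18×10^-4
Haaland: f = 0.01524
h_f = f(L/D)V²/(2g) = 0.01524·(183/0.415)·1.900²/(2·9.81) = 1.236 m
Δp = ρg·h_f = 822.0·9.81·1.236 = 9.969 kPa

Δp ≈ 9.97 kPa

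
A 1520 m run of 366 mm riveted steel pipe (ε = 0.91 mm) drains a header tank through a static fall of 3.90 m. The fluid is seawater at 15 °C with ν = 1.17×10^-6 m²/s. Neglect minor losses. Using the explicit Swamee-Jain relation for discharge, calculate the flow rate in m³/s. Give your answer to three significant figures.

Q ≈ 0.0896 m³/s

Swamee-Jain (Type II): Q = -0.965·√(gD⁵h_f/L)·ln[ε/(3.7D) + √(3.17ν²L/(gD³h_f))]
√(gD⁵h_f/L) = √(9.81·0.366⁵·3.90/1520) = 0.01286
ε/(3.7D) = 6.72×10^-4; √(3.17ν²L/(gD³h_f)) = 5.93×10^-5
Q = -0.965·0.01286·ln(7.313×10^-4) = 0.08959 m³/s
Check: V = 0.852 m/s, Re = 2.66×10^5, f = 0.02557, h_f = 3.93 m ≈ 3.90 m ✓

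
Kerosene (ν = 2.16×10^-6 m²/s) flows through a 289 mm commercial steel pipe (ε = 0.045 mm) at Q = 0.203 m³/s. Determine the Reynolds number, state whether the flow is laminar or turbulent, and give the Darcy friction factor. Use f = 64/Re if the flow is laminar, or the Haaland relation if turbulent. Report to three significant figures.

V = 4Q/(πD²) = 3.095 m/s
Re = VD/ν = 3.095·0.289/2.16×10^-6 = 4.14×10^5
Re > 4000 → turbulent; ε/D = 1.56×10^-4
Haaland: f = 0.01514

Re ≈ 4.14×10^5; turbulent; f ≈ 0.0151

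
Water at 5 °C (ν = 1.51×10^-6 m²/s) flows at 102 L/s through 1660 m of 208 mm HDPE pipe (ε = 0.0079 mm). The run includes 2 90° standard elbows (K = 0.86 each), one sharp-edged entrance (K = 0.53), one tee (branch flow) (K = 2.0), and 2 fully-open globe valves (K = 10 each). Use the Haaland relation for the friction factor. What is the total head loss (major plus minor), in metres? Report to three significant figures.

H_L ≈ 62.2 m

V = 4Q/(πD²) = 3.002 m/s; V²/2g = 0.4593 m
Re = 4.13×10^5, ε/D = 3.80×10^-5 → f = 0.01392 (Haaland)
Major: h_f = f(L/D)·V²/2g = 0.01392·7981·0.4593 = 51.04 m
Minor: ΣK = 24.2; h_m = ΣK·V²/2g = 11.14 m
Total H_L = 51.04 + 11.14 = 62.18 m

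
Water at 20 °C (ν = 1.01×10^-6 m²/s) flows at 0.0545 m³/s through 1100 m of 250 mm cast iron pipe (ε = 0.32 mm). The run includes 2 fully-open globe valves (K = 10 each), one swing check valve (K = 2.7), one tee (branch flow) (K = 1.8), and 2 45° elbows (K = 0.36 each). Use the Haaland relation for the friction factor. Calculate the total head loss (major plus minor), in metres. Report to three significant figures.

H_L ≈ 7.58 m

V = 4Q/(πD²) = 1.110 m/s; V²/2g = 0.06283 m
Re = 2.75×10^5, ε/D = 0.00128 → f = 0.02169 (Haaland)
Major: h_f = f(L/D)·V²/2g = 0.02169·4400·0.06283 = 5.997 m
Minor: ΣK = 25.2; h_m = ΣK·V²/2g = 1.585 m
Total H_L = 5.997 + 1.585 = 7.582 m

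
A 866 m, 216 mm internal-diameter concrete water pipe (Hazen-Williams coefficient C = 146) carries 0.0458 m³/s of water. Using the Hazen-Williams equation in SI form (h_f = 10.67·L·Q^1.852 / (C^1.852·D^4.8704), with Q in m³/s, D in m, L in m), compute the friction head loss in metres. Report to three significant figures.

h_f = 10.67·866·0.0458^1.852 / (146^1.852·0.216^4.8704) = 5.232 m

h_f ≈ 5.23 m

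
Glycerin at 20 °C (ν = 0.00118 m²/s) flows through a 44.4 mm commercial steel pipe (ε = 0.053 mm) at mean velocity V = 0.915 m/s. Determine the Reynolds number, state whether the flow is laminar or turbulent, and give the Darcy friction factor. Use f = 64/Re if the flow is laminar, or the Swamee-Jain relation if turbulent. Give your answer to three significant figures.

Re = VD/ν = 0.9150·0.0444/0.00118 = 34.4
Re < 2300 → laminar → f = 64/Re = 1.859

Re ≈ 34.4; laminar; f = 64/Re ≈ 1.86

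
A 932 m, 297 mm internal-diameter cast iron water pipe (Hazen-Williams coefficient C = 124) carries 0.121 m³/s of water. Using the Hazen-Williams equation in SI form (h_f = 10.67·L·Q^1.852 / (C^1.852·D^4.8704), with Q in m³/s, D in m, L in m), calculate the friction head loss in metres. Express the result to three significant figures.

h_f ≈ 9.77 m

h_f = 10.67·932·0.121^1.852 / (124^1.852·0.297^4.8704) = 9.767 m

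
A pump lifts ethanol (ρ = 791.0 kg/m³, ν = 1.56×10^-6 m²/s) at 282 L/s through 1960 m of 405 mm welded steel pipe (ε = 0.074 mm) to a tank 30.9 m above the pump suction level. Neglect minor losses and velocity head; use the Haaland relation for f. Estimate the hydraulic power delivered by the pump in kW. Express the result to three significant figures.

P_hyd ≈ 106 kW

V = 4Q/(πD²) = 2.189 m/s; Re = 5.68×10^5; ε/D = 1.83×10^-4; f = 0.01496
h_f = f(L/D)V²/2g = 17.69 m
Total head H = z + h_f = 30.9 + 17.69 = 48.59 m
P_hyd = ρgQH = 791.0·9.81·0.282·48.59 = 106.3 kW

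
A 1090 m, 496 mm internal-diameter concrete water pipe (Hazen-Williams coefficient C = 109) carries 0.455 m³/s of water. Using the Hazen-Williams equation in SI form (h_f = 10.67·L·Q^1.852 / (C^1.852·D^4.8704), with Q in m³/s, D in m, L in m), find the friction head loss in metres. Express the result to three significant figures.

h_f ≈ 13.9 m

h_f = 10.67·1090·0.455^1.852 / (109^1.852·0.496^4.8704) = 13.87 m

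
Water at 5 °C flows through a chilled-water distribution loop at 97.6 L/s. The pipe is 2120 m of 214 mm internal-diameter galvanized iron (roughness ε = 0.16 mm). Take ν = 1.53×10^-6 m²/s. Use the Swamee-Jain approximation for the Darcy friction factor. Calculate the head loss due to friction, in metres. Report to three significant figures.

h_f ≈ 72.1 m

V = 4Q/(πD²) = 4·0.0976/(π·0.214²) = 2.714 m/s
Re = VD/ν = 2.714·0.214/1.53×10^-6 = 3.80×10^5 → turbulent
ε/D = 0.16/214 = 7.48×10^-4
Swamee-Jain: f = 0.01939
h_f = f(L/D)V²/(2g) = 0.01939·(2120/0.214)·2.714²/(2·9.81) = 72.10 m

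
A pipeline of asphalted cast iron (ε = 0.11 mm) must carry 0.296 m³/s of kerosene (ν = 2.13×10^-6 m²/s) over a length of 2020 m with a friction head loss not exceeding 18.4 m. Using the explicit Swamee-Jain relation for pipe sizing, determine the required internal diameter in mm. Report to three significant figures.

Swamee-Jain (Type III): D = 0.66·[ε^1.25·(LQ²/(gh_f))^4.75 + ν·Q^9.4·(L/(gh_f))^5.2]^0.04
LQ²/(gh_f) = 0.9805; L/(gh_f) = 11.19
Term 1 = ε^1.25·(…)^4.75 = 1.03×10^-5; Term 2 = ν·Q^9.4·(…)^5.2 = 6.50×10^-6
D = 0.66·(1.03×10^-5 + 6.50×10^-6)^0.04 = 0.4251 m = 425 mm
Check: V = 2.09 m/s, Re = 4.16×10^5, f = 0.01627, h_f = 17.1 m ≈ 18.4 m ✓

D ≈ 425 mm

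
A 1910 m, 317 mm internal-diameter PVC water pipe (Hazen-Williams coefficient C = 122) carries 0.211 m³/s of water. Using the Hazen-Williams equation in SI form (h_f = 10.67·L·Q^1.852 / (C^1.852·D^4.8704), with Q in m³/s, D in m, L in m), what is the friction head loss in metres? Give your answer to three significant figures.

h_f = 10.67·1910·0.211^1.852 / (122^1.852·0.317^4.8704) = 42.06 m

h_f ≈ 42.1 m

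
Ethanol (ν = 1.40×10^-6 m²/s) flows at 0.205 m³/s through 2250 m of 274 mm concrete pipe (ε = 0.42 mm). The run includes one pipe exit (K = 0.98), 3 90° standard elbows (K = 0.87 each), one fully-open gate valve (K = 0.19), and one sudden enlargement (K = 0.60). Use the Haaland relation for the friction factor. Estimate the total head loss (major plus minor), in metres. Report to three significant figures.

V = 4Q/(πD²) = 3.477 m/s; V²/2g = 0.6161 m
Re = 6.80×10^5, ε/D = 0.00153 → f = 0.02218 (Haaland)
Major: h_f = f(L/D)·V²/2g = 0.02218·8212·0.6161 = 112.2 m
Minor: ΣK = 4.38; h_m = ΣK·V²/2g = 2.698 m
Total H_L = 112.2 + 2.698 = 114.9 m

H_L ≈ 115 m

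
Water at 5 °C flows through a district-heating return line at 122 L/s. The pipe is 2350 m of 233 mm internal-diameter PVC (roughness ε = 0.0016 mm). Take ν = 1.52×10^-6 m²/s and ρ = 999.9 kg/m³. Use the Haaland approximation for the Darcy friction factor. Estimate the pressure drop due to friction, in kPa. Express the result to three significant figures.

V = 4Q/(πD²) = 4·0.122/(π·0.233²) = 2.861 m/s
Re = VD/ν = 2.861·0.233/1.52×10^-6 = 4.39×10^5 → turbulent
ε/D = 0.0016/233 = 6.87×10^-6
Haaland: f = 0.01344
h_f = f(L/D)V²/(2g) = 0.01344·(2350/0.233)·2.861²/(2·9.81) = 56.58 m
Δp = ρg·h_f = 999.9·9.81·56.58 = 555.0 kPa

Δp ≈ 555 kPa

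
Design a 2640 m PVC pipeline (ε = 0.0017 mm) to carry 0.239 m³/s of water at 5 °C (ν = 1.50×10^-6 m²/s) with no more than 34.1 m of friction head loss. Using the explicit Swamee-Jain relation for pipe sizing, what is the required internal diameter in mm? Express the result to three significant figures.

D ≈ 347 mm

Swamee-Jain (Type III): D = 0.66·[ε^1.25·(LQ²/(gh_f))^4.75 + ν·Q^9.4·(L/(gh_f))^5.2]^0.04
LQ²/(gh_f) = 0.4508; L/(gh_f) = 7.892
Term 1 = ε^1.25·(…)^4.75 = 1.39×10^-9; Term 2 = ν·Q^9.4·(…)^5.2 = 9.96×10^-8
D = 0.66·(1.39×10^-9 + 9.96×10^-8)^0.04 = 0.3465 m = 347 mm
Check: V = 2.53 m/s, Re = 5.85×10^5, f = 0.01282, h_f = 32.0 m ≈ 34.1 m ✓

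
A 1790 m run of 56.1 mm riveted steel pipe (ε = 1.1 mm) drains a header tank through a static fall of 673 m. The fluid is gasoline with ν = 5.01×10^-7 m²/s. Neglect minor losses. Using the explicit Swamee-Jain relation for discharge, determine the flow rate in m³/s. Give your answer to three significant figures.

Q ≈ 0.00723 m³/s

Swamee-Jain (Type II): Q = -0.965·√(gD⁵h_f/L)·ln[ε/(3.7D) + √(3.17ν²L/(gD³h_f))]
√(gD⁵h_f/L) = √(9.81·0.0561⁵·673/1790) = 0.001432
ε/(3.7D) = 0.00530; √(3.17ν²L/(gD³h_f)) = 3.50×10^-5
Q = -0.965·0.001432·ln(0.005334) = 0.007230 m³/s
Check: V = 2.93 m/s, Re = 3.28×10^5, f = 0.04849, h_f = 675 m ≈ 673 m ✓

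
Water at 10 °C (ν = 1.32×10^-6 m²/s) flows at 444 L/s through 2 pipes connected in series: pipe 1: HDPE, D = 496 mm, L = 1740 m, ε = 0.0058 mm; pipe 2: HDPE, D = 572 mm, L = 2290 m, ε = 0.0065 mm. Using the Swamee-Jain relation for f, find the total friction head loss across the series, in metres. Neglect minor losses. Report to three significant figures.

Pipe 1: V = 2.298 m/s, Re = 8.63×10^5, ε/D = 1.17×10^-5, f = 0.01216, h_1 = f(L/D)V²/2g = 11.48 m
Pipe 2: V = 1.728 m/s, Re = 7.49×10^5, ε/D = 1.14×10^-5, f = 0.01243, h_2 = f(L/D)V²/2g = 7.570 m
Series → Q common, losses add: H = Σh = 19.05 m

H ≈ 19.1 m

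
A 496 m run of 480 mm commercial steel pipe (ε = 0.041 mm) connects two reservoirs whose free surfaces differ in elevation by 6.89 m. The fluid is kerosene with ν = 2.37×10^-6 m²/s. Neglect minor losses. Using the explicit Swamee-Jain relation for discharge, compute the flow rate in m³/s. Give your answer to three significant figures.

Q ≈ 0.555 m³/s

Swamee-Jain (Type II): Q = -0.965·√(gD⁵h_f/L)·ln[ε/(3.7D) + √(3.17ν²L/(gD³h_f))]
√(gD⁵h_f/L) = √(9.81·0.480⁵·6.89/496) = 0.05893
ε/(3.7D) = 2.31×10^-5; √(3.17ν²L/(gD³h_f)) = 3.44×10^-5
Q = -0.965·0.05893·ln(5.746×10^-5) = 0.5552 m³/s
Check: V = 3.07 m/s, Re = 6.21×10^5, f = 0.01394, h_f = 6.91 m ≈ 6.89 m ✓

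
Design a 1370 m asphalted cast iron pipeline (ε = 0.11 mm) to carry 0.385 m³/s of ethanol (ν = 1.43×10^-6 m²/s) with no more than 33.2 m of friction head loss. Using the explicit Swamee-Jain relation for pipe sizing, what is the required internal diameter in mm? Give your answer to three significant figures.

D ≈ 386 mm

Swamee-Jain (Type III): D = 0.66·[ε^1.25·(LQ²/(gh_f))^4.75 + ν·Q^9.4·(L/(gh_f))^5.2]^0.04
LQ²/(gh_f) = 0.6235; L/(gh_f) = 4.206
Term 1 = ε^1.25·(…)^4.75 = 1.19×10^-6; Term 2 = ν·Q^9.4·(…)^5.2 = 3.18×10^-7
D = 0.66·(1.19×10^-6 + 3.18×10^-7)^0.04 = 0.3861 m = 386 mm
Check: V = 3.29 m/s, Re = 8.88×10^5, f = 0.01571, h_f = 30.7 m ≈ 33.2 m ✓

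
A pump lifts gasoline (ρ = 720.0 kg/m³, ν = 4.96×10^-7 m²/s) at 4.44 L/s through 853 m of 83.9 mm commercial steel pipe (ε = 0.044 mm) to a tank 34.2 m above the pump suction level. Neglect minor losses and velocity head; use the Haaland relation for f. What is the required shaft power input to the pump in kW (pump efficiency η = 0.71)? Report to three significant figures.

P_shaft ≈ 1.80 kW

V = 4Q/(πD²) = 0.8031 m/s; Re = 1.36×10^5; ε/D = 5.24×10^-4; f = 0.01947
h_f = f(L/D)V²/2g = 6.506 m
Total head H = z + h_f = 34.2 + 6.506 = 40.71 m
P_hyd = ρgQH = 720.0·9.81·0.00444·40.71 = 1.277 kW
P_shaft = P_hyd/η = 1.277/0.71 = 1.798 kW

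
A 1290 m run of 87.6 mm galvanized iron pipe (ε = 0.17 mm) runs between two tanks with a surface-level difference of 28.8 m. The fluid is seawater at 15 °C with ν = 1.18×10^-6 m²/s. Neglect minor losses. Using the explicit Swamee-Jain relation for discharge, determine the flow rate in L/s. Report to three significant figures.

Swamee-Jain (Type II): Q = -0.965·√(gD⁵h_f/L)·ln[ε/(3.7D) + √(3.17ν²L/(gD³h_f))]
√(gD⁵h_f/L) = √(9.81·0.0876⁵·28.8/1290) = 0.001063
ε/(3.7D) = 5.24×10^-4; √(3.17ν²L/(gD³h_f)) = 1.73×10^-4
Q = -0.965·0.001063·ln(6.976×10^-4) = 0.007455 m³/s
Check: V = 1.24 m/s, Re = 9.18×10^4, f = 0.02532, h_f = 29.1 m ≈ 28.8 m ✓

Q ≈ 7.45 L/s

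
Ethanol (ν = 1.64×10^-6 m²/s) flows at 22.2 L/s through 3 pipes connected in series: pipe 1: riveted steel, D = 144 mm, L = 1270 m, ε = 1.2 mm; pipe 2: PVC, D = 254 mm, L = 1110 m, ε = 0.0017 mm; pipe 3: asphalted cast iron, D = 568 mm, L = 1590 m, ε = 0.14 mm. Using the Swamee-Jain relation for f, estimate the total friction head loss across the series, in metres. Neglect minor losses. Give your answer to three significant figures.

H ≈ 31.3 m

Pipe 1: V = 1.363 m/s, Re = 1.20×10^5, ε/D = 0.00833, f = 0.03646, h_1 = f(L/D)V²/2g = 30.45 m
Pipe 2: V = 0.4381 m/s, Re = 6.79×10^4, ε/D = 6.69×10^-6, f = 0.01944, h_2 = f(L/D)V²/2g = 0.8310 m
Pipe 3: V = 0.08761 m/s, Re = 3.03×10^4, ε/D = 2.46×10^-4, f = 0.02406, h_3 = f(L/D)V²/2g = 0.02635 m
Series → Q common, losses add: H = Σh = 31.31 m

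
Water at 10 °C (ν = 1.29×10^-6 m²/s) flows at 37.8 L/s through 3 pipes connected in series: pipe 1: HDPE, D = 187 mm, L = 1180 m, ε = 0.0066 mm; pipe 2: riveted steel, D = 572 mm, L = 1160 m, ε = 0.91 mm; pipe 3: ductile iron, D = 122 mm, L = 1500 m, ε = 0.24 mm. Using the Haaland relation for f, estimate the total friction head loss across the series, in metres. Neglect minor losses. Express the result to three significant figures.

Pipe 1: V = 1.376 m/s, Re = 2.00×10^5, ε/D = 3.53×10^-5, f = 0.01574, h_1 = f(L/D)V²/2g = 9.587 m
Pipe 2: V = 0.1471 m/s, Re = 6.52×10^4, ε/D = 0.00159, f = 0.02464, h_2 = f(L/D)V²/2g = 0.05512 m
Pipe 3: V = 3.234 m/s, Re = 3.06×10^5, ε/D = 0.00197, f = 0.02389, h_3 = f(L/D)V²/2g = 156.5 m
Series → Q common, losses add: H = Σh = 166.2 m

H ≈ 166 m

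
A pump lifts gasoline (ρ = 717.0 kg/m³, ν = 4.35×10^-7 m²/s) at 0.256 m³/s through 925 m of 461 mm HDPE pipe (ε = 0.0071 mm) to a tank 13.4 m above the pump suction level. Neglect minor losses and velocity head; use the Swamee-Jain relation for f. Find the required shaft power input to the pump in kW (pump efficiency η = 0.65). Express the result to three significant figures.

P_shaft ≈ 44.6 kW

V = 4Q/(πD²) = 1.534 m/s; Re = 1.63×10^6; ε/D = 1.54×10^-5; f = 0.01121
h_f = f(L/D)V²/2g = 2.696 m
Total head H = z + h_f = 13.4 + 2.696 = 16.10 m
P_hyd = ρgQH = 717.0·9.81·0.256·16.10 = 28.98 kW
P_shaft = P_hyd/η = 28.98/0.65 = 44.59 kW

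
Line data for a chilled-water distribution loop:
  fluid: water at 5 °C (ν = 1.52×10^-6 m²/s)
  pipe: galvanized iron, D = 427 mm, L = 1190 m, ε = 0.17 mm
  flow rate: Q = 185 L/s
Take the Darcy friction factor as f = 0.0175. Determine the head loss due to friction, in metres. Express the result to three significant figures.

V = 4Q/(πD²) = 4·0.185/(π·0.427²) = 1.292 m/s
h_f = f(L/D)V²/(2g) = 0.01750·(1190/0.427)·1.292²/(2·9.81) = 4.149 m

h_f ≈ 4.15 m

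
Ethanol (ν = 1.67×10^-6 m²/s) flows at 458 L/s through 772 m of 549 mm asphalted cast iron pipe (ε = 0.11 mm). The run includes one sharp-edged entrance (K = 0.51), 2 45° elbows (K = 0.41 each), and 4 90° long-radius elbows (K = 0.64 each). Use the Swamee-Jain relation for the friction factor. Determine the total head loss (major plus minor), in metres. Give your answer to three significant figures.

H_L ≈ 4.83 m

V = 4Q/(πD²) = 1.935 m/s; V²/2g = 0.1908 m
Re = 6.36×10^5, ε/D = 2.00×10^-4 → f = 0.01522 (Swamee-Jain)
Major: h_f = f(L/D)·V²/2g = 0.01522·1406·0.1908 = 4.083 m
Minor: ΣK = 3.89; h_m = ΣK·V²/2g = 0.7422 m
Total H_L = 4.083 + 0.7422 = 4.825 m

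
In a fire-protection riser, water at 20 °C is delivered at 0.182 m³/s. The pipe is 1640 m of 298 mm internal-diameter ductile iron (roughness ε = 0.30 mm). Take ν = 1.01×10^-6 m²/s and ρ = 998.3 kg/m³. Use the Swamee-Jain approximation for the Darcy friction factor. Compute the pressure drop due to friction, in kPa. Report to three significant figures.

Δp ≈ 377 kPa

V = 4Q/(πD²) = 4·0.182/(π·0.298²) = 2.609 m/s
Re = VD/ν = 2.609·0.298/1.01×10^-6 = 7.70×10^5 → turbulent
ε/D = 0.30/298 = 0.00101
Swamee-Jain: f = 0.02016
h_f = f(L/D)V²/(2g) = 0.02016·(1640/0.298)·2.609²/(2·9.81) = 38.51 m
Δp = ρg·h_f = 998.3·9.81·38.51 = 377.1 kPa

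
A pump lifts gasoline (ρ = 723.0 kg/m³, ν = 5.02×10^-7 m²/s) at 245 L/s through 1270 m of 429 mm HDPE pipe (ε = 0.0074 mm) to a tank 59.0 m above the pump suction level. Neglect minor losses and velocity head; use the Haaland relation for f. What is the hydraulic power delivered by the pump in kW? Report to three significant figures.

P_hyd ≈ 111 kW

V = 4Q/(πD²) = 1.695 m/s; Re = 1.45×10^6; ε/D = 1.72×10^-5; f = 0.01131
h_f = f(L/D)V²/2g = 4.903 m
Total head H = z + h_f = 59.0 + 4.903 = 63.90 m
P_hyd = ρgQH = 723.0·9.81·0.245·63.90 = 111.0 kW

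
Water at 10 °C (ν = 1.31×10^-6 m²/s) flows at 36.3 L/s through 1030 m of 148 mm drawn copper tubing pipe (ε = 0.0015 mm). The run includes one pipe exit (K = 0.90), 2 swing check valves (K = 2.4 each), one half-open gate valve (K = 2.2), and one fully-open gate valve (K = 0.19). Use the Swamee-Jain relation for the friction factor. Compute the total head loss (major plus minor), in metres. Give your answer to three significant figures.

V = 4Q/(πD²) = 2.110 m/s; V²/2g = 0.2269 m
Re = 2.38×10^5, ε/D = 1.01×10^-5 → f = 0.01512 (Swamee-Jain)
Major: h_f = f(L/D)·V²/2g = 0.01512·6959·0.2269 = 23.88 m
Minor: ΣK = 8.09; h_m = ΣK·V²/2g = 1.836 m
Total H_L = 23.88 + 1.836 = 25.71 m

H_L ≈ 25.7 m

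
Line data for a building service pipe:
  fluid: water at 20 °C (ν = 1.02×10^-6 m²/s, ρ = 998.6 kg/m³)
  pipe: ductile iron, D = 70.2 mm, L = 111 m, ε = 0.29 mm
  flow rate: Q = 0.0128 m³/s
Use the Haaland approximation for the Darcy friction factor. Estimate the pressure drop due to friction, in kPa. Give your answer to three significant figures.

Δp ≈ 252 kPa

V = 4Q/(πD²) = 4·0.0128/(π·0.0702²) = 3.307 m/s
Re = VD/ν = 3.307·0.0702/1.02×10^-6 = 2.28×10^5 → turbulent
ε/D = 0.29/70.2 = 0.00413
Haaland: f = 0.02917
h_f = f(L/D)V²/(2g) = 0.02917·(111/0.0702)·3.307²/(2·9.81) = 25.71 m
Δp = ρg·h_f = 998.6·9.81·25.71 = 251.9 kPa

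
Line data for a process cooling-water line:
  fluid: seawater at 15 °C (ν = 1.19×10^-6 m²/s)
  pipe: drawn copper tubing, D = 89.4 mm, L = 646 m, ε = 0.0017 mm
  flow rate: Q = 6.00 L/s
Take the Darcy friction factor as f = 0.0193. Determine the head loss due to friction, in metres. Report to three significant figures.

h_f ≈ 6.49 m

V = 4Q/(πD²) = 4·0.00600/(π·0.0894²) = 0.9558 m/s
h_f = f(L/D)V²/(2g) = 0.01930·(646/0.0894)·0.9558²/(2·9.81) = 6.494 m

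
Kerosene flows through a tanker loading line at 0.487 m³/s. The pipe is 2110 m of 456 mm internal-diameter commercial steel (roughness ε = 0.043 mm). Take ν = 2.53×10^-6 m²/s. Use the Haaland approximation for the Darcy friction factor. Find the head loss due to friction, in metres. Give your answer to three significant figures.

V = 4Q/(πD²) = 4·0.487/(π·0.456²) = 2.982 m/s
Re = VD/ν = 2.982·0.456/2.53×10^-6 = 5.37×10^5 → turbulent
ε/D = 0.043/456 = 9.43×10^-5
Haaland: f = 0.01408
h_f = f(L/D)V²/(2g) = 0.01408·(2110/0.456)·2.982²/(2·9.81) = 29.53 m

h_f ≈ 29.5 m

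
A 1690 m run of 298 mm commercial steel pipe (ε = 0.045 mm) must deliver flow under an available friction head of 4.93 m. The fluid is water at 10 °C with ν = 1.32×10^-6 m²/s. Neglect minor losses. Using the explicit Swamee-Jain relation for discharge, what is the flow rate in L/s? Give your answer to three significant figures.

Swamee-Jain (Type II): Q = -0.965·√(gD⁵h_f/L)·ln[ε/(3.7D) + √(3.17ν²L/(gD³h_f))]
√(gD⁵h_f/L) = √(9.81·0.298⁵·4.93/1690) = 0.008201
ε/(3.7D) = 4.08×10^-5; √(3.17ν²L/(gD³h_f)) = 8.54×10^-5
Q = -0.965·0.008201·ln(1.262×10^-4) = 0.07105 m³/s
Check: V = 1.02 m/s, Re = 2.30×10^5, f = 0.01646, h_f = 4.94 m ≈ 4.93 m ✓

Q ≈ 71.0 L/s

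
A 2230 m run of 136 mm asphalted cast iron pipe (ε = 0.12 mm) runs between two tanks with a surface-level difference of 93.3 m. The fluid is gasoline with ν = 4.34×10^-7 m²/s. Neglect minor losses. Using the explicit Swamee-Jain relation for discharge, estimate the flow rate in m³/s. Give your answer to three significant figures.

Q ≈ 0.0348 m³/s

Swamee-Jain (Type II): Q = -0.965·√(gD⁵h_f/L)·ln[ε/(3.7D) + √(3.17ν²L/(gD³h_f))]
√(gD⁵h_f/L) = √(9.81·0.136⁵·93.3/2230) = 0.004370
ε/(3.7D) = 2.38×10^-4; √(3.17ν²L/(gD³h_f)) = 2.40×10^-5
Q = -0.965·0.004370·ln(2.625×10^-4) = 0.03477 m³/s
Check: V = 2.39 m/s, Re = 7.50×10^5, f = 0.01960, h_f = 93.8 m ≈ 93.3 m ✓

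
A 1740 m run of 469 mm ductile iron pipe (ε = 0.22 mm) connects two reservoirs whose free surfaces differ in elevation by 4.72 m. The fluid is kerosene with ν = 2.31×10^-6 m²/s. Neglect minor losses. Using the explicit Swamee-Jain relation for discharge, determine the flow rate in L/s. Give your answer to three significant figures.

Q ≈ 201 L/s

Swamee-Jain (Type II): Q = -0.965·√(gD⁵h_f/L)·ln[ε/(3.7D) + √(3.17ν²L/(gD³h_f))]
√(gD⁵h_f/L) = √(9.81·0.469⁵·4.72/1740) = 0.02457
ε/(3.7D) = 1.27×10^-4; √(3.17ν²L/(gD³h_f)) = 7.85×10^-5
Q = -0.965·0.02457·ln(2.053×10^-4) = 0.2014 m³/s
Check: V = 1.17 m/s, Re = 2.37×10^5, f = 0.01849, h_f = 4.75 m ≈ 4.72 m ✓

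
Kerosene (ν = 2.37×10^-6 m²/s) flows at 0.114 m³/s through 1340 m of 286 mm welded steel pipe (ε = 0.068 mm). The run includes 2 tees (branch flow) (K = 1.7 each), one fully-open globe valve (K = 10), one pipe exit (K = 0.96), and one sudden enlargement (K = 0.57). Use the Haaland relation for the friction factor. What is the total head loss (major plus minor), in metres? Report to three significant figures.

V = 4Q/(πD²) = 1.775 m/s; V²/2g = 0.1605 m
Re = 2.14×10^5, ε/D = 2.38×10^-4 → f = 0.01698 (Haaland)
Major: h_f = f(L/D)·V²/2g = 0.01698·4685·0.1605 = 12.76 m
Minor: ΣK = 14.9; h_m = ΣK·V²/2g = 2.396 m
Total H_L = 12.76 + 2.396 = 15.16 m

H_L ≈ 15.2 m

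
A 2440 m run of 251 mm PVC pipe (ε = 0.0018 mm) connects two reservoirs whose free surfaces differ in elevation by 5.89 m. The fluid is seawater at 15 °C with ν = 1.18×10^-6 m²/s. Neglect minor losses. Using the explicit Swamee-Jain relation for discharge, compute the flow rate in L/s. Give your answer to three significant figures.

Q ≈ 42.7 L/s

Swamee-Jain (Type II): Q = -0.965·√(gD⁵h_f/L)·ln[ε/(3.7D) + √(3.17ν²L/(gD³h_f))]
√(gD⁵h_f/L) = √(9.81·0.251⁵·5.89/2440) = 0.004857
ε/(3.7D) = 1.94×10^-6; √(3.17ν²L/(gD³h_f)) = 1.09×10^-4
Q = -0.965·0.004857·ln(1.105×10^-4) = 0.04270 m³/s
Check: V = 0.863 m/s, Re = 1.84×10^5, f = 0.01586, h_f = 5.85 m ≈ 5.89 m ✓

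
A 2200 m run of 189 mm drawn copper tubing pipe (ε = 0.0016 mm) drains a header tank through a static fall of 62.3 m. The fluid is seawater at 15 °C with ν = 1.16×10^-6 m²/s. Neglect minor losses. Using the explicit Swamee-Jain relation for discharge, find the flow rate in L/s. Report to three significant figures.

Q ≈ 78.2 L/s

Swamee-Jain (Type II): Q = -0.965·√(gD⁵h_f/L)·ln[ε/(3.7D) + √(3.17ν²L/(gD³h_f))]
√(gD⁵h_f/L) = √(9.81·0.189⁵·62.3/2200) = 0.008185
ε/(3.7D) = 2.29×10^-6; √(3.17ν²L/(gD³h_f)) = 4.77×10^-5
Q = -0.965·0.008185·ln(4.998×10^-5) = 0.07823 m³/s
Check: V = 2.79 m/s, Re = 4.54×10^5, f = 0.01345, h_f = 62.0 m ≈ 62.3 m ✓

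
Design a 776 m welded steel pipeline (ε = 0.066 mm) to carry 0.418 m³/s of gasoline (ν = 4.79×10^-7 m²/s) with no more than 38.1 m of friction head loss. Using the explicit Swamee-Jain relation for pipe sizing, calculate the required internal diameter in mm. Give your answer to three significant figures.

Swamee-Jain (Type III): D = 0.66·[ε^1.25·(LQ²/(gh_f))^4.75 + ν·Q^9.4·(L/(gh_f))^5.2]^0.04
LQ²/(gh_f) = 0.3628; L/(gh_f) = 2.076
Term 1 = ε^1.25·(…)^4.75 = 4.82×10^-8; Term 2 = ν·Q^9.4·(…)^5.2 = 5.88×10^-9
D = 0.66·(4.82×10^-8 + 5.88×10^-9)^0.04 = 0.3379 m = 338 mm
Check: V = 4.66 m/s, Re = 3.29×10^6, f = 0.01406, h_f = 35.7 m ≈ 38.1 m ✓

D ≈ 338 mm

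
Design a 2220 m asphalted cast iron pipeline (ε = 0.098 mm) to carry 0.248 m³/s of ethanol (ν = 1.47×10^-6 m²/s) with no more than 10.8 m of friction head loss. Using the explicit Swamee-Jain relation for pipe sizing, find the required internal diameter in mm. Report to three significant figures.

D ≈ 446 mm

Swamee-Jain (Type III): D = 0.66·[ε^1.25·(LQ²/(gh_f))^4.75 + ν·Q^9.4·(L/(gh_f))^5.2]^0.04
LQ²/(gh_f) = 1.289; L/(gh_f) = 20.95
Term 1 = ε^1.25·(…)^4.75 = 3.25×10^-5; Term 2 = ν·Q^9.4·(…)^5.2 = 2.22×10^-5
D = 0.66·(3.25×10^-5 + 2.22×10^-5)^0.04 = 0.4457 m = 446 mm
Check: V = 1.59 m/s, Re = 4.82×10^5, f = 0.01574, h_f = 10.1 m ≈ 10.8 m ✓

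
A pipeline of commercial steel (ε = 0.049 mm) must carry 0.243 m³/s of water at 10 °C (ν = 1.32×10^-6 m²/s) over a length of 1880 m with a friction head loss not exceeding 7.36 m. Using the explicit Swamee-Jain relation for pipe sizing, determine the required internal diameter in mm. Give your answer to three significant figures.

D ≈ 453 mm

Swamee-Jain (Type III): D = 0.66·[ε^1.25·(LQ²/(gh_f))^4.75 + ν·Q^9.4·(L/(gh_f))^5.2]^0.04
LQ²/(gh_f) = 1.538; L/(gh_f) = 26.04
Term 1 = ε^1.25·(…)^4.75 = 3.16×10^-5; Term 2 = ν·Q^9.4·(…)^5.2 = 5.09×10^-5
D = 0.66·(3.16×10^-5 + 5.09×10^-5)^0.04 = 0.4531 m = 453 mm
Check: V = 1.51 m/s, Re = 5.17×10^5, f = 0.01451, h_f = 6.97 m ≈ 7.36 m ✓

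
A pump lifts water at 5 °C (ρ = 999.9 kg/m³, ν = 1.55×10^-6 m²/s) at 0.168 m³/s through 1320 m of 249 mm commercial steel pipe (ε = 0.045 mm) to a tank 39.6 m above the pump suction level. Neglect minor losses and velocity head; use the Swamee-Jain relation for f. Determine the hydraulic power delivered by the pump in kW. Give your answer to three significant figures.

P_hyd ≈ 146 kW

V = 4Q/(πD²) = 3.450 m/s; Re = 5.54×10^5; ε/D = 1.81×10^-4; f = 0.01519
h_f = f(L/D)V²/2g = 48.85 m
Total head H = z + h_f = 39.6 + 48.85 = 88.45 m
P_hyd = ρgQH = 999.9·9.81·0.168·88.45 = 145.8 kW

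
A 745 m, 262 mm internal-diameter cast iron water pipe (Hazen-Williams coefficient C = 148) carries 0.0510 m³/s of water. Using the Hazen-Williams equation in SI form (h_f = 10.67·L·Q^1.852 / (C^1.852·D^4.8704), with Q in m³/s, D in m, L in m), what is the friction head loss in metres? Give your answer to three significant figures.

h_f ≈ 2.09 m

h_f = 10.67·745·0.0510^1.852 / (148^1.852·0.262^4.8704) = 2.092 m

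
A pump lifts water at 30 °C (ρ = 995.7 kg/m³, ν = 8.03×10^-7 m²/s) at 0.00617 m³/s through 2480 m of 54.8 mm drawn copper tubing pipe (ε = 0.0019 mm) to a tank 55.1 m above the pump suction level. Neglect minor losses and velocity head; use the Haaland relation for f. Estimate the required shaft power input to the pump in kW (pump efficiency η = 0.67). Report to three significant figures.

V = 4Q/(πD²) = 2.616 m/s; Re = 1.79×10^5; ε/D = 3.47×10^-5; f = 0.01606
h_f = f(L/D)V²/2g = 253.4 m
Total head H = z + h_f = 55.1 + 253.4 = 308.5 m
P_hyd = ρgQH = 995.7·9.81·0.00617·308.5 = 18.60 kW
P_shaft = P_hyd/η = 18.60/0.67 = 27.75 kW

P_shaft ≈ 27.8 kW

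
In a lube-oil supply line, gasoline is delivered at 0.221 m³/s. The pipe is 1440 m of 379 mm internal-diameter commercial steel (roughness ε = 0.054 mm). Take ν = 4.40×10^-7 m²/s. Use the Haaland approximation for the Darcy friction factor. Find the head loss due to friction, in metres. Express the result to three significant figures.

h_f ≈ 10.0 m

V = 4Q/(πD²) = 4·0.221/(π·0.379²) = 1.959 m/s
Re = VD/ν = 1.959·0.379/4.40×10^-7 = 1.69×10^6 → turbulent
ε/D = 0.054/379 = 1.42×10^-4
Haaland: f = 0.01352
h_f = f(L/D)V²/(2g) = 0.01352·(1440/0.379)·1.959²/(2·9.81) = 10.05 m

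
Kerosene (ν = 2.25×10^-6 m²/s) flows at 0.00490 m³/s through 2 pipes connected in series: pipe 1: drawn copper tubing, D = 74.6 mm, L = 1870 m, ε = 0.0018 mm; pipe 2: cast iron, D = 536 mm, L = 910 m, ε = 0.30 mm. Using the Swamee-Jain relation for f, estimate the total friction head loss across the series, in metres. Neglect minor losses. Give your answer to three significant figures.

Pipe 1: V = 1.121 m/s, Re = 3.72×10^4, ε/D = 2.41×10^-5, f = 0.02230, h_1 = f(L/D)V²/2g = 35.81 m
Pipe 2: V = 0.02172 m/s, Re = 5170, ε/D = 5.60×10^-4, f = 0.03818, h_2 = f(L/D)V²/2g = 0.001558 m
Series → Q common, losses add: H = Σh = 35.82 m

H ≈ 35.8 m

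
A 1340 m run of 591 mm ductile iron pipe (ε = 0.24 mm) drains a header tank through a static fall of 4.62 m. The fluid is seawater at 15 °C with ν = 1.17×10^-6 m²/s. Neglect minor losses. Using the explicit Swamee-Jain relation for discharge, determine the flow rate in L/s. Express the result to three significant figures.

Swamee-Jain (Type II): Q = -0.965·√(gD⁵h_f/L)·ln[ε/(3.7D) + √(3.17ν²L/(gD³h_f))]
√(gD⁵h_f/L) = √(9.81·0.591⁵·4.62/1340) = 0.04938
ε/(3.7D) = 1.10×10^-4; √(3.17ν²L/(gD³h_f)) = 2.49×10^-5
Q = -0.965·0.04938·ln(1.347×10^-4) = 0.4247 m³/s
Check: V = 1.55 m/s, Re = 7.82×10^5, f = 0.01679, h_f = 4.65 m ≈ 4.62 m ✓

Q ≈ 425 L/s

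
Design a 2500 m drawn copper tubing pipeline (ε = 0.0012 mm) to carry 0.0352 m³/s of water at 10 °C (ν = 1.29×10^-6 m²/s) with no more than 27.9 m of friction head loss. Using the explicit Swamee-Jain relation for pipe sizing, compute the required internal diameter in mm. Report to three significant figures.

D ≈ 173 mm

Swamee-Jain (Type III): D = 0.66·[ε^1.25·(LQ²/(gh_f))^4.75 + ν·Q^9.4·(L/(gh_f))^5.2]^0.04
LQ²/(gh_f) = 0.01132; L/(gh_f) = 9.134
Term 1 = ε^1.25·(…)^4.75 = 2.26×10^-17; Term 2 = ν·Q^9.4·(…)^5.2 = 2.78×10^-15
D = 0.66·(2.26×10^-17 + 2.78×10^-15)^0.04 = 0.1728 m = 173 mm
Check: V = 1.50 m/s, Re = 2.01×10^5, f = 0.01558, h_f = 25.9 m ≈ 27.9 m ✓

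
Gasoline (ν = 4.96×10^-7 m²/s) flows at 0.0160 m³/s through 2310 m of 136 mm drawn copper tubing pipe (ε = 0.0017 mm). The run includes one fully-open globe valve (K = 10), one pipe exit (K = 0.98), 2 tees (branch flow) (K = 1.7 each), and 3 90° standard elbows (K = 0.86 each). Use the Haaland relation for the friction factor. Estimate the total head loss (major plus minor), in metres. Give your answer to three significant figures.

V = 4Q/(πD²) = 1.101 m/s; V²/2g = 0.06183 m
Re = 3.02×10^5, ε/D = 1.25×10^-5 → f = 0.01443 (Haaland)
Major: h_f = f(L/D)·V²/2g = 0.01443·16985·0.06183 = 15.15 m
Minor: ΣK = 17.0; h_m = ΣK·V²/2g = 1.049 m
Total H_L = 15.15 + 1.049 = 16.20 m

H_L ≈ 16.2 m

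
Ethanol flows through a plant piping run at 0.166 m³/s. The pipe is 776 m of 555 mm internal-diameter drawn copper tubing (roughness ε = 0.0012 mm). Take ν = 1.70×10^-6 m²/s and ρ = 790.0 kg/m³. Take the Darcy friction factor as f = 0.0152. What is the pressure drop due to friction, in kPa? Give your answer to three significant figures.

Δp ≈ 3.95 kPa

V = 4Q/(πD²) = 4·0.166/(π·0.555²) = 0.6862 m/s
h_f = f(L/D)V²/(2g) = 0.01520·(776/0.555)·0.6862²/(2·9.81) = 0.5100 m
Δp = ρg·h_f = 790.0·9.81·0.5100 = 3.953 kPa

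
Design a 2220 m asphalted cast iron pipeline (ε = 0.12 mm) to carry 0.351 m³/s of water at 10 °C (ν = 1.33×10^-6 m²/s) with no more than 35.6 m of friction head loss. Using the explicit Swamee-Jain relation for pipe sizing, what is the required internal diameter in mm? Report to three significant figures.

D ≈ 405 mm

Swamee-Jain (Type III): D = 0.66·[ε^1.25·(LQ²/(gh_f))^4.75 + ν·Q^9.4·(L/(gh_f))^5.2]^0.04
LQ²/(gh_f) = 0.7832; L/(gh_f) = 6.357
Term 1 = ε^1.25·(…)^4.75 = 3.93×10^-6; Term 2 = ν·Q^9.4·(…)^5.2 = 1.06×10^-6
D = 0.66·(3.93×10^-6 + 1.06×10^-6)^0.04 = 0.4050 m = 405 mm
Check: V = 2.72 m/s, Re = 8.30×10^5, f = 0.01586, h_f = 32.9 m ≈ 35.6 m ✓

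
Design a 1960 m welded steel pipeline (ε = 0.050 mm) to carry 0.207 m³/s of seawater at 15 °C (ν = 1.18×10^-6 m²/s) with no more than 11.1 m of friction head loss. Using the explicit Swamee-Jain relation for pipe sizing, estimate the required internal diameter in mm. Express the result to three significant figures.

D ≈ 395 mm

Swamee-Jain (Type III): D = 0.66·[ε^1.25·(LQ²/(gh_f))^4.75 + ν·Q^9.4·(L/(gh_f))^5.2]^0.04
LQ²/(gh_f) = 0.7713; L/(gh_f) = 18.00
Term 1 = ε^1.25·(…)^4.75 = 1.22×10^-6; Term 2 = ν·Q^9.4·(…)^5.2 = 1.48×10^-6
D = 0.66·(1.22×10^-6 + 1.48×10^-6)^0.04 = 0.3952 m = 395 mm
Check: V = 1.69 m/s, Re = 5.65×10^5, f = 0.01458, h_f = 10.5 m ≈ 11.1 m ✓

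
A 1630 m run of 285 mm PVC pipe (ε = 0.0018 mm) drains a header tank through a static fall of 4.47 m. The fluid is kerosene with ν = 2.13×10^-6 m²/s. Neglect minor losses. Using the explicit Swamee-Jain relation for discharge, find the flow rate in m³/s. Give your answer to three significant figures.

Swamee-Jain (Type II): Q = -0.965·√(gD⁵h_f/L)·ln[ε/(3.7D) + √(3.17ν²L/(gD³h_f))]
√(gD⁵h_f/L) = √(9.81·0.285⁵·4.47/1630) = 0.007112
ε/(3.7D) = 1.71×10^-6; √(3.17ν²L/(gD³h_f)) = 1.52×10^-4
Q = -0.965·0.007112·ln(1.537×10^-4) = 0.06026 m³/s
Check: V = 0.945 m/s, Re = 1.26×10^5, f = 0.01706, h_f = 4.44 m ≈ 4.47 m ✓

Q ≈ 0.0603 m³/s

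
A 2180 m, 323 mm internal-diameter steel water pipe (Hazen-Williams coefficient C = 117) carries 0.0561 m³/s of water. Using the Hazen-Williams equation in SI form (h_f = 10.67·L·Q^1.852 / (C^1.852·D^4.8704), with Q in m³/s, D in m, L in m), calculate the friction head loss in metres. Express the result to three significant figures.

h_f ≈ 4.07 m

h_f = 10.67·2180·0.0561^1.852 / (117^1.852·0.323^4.8704) = 4.072 m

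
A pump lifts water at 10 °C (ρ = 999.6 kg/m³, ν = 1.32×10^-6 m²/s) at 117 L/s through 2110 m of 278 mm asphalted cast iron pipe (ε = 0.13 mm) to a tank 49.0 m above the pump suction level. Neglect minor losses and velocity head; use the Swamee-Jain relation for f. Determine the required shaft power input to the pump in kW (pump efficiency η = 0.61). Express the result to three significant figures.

P_shaft ≈ 140 kW

V = 4Q/(πD²) = 1.928 m/s; Re = 4.06×10^5; ε/D = 4.68×10^-4; f = 0.01778
h_f = f(L/D)V²/2g = 25.55 m
Total head H = z + h_f = 49.0 + 25.55 = 74.55 m
P_hyd = ρgQH = 999.6·9.81·0.117·74.55 = 85.53 kW
P_shaft = P_hyd/η = 85.53/0.61 = 140.2 kW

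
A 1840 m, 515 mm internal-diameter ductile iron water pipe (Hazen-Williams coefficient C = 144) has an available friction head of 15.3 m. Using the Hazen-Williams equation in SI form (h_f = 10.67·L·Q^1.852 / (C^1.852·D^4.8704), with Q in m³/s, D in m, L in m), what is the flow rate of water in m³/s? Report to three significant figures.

Rearranging: Q = [h_f·C^1.852·D^4.8704 / (10.67·L)]^(1/1.852)
Q = [15.3·144^1.852·0.515^4.8704 / (10.67·1840)]^0.540 = 0.5274 m³/s

Q ≈ 0.527 m³/s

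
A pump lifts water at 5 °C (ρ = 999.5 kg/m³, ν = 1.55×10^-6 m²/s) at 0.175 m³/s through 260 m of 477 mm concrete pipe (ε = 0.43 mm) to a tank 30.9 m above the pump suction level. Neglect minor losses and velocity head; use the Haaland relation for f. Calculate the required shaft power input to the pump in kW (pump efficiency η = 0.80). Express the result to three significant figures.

V = 4Q/(πD²) = 0.9793 m/s; Re = 3.01×10^5; ε/D = 9.01×10^-4; f = 0.02009
h_f = f(L/D)V²/2g = 0.5354 m
Total head H = z + h_f = 30.9 + 0.5354 = 31.44 m
P_hyd = ρgQH = 999.5·9.81·0.175·31.44 = 53.94 kW
P_shaft = P_hyd/η = 53.94/0.80 = 67.42 kW

P_shaft ≈ 67.4 kW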